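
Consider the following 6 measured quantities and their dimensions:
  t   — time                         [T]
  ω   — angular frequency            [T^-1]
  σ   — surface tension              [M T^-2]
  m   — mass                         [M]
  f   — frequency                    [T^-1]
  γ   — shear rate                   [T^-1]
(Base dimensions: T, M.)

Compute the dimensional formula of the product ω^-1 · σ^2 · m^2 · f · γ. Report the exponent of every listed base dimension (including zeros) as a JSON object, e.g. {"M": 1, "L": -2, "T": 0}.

{"T": -5, "M": 4}

Exponent matrix [T,M] × [t,ω,σ,m,f,γ]:
  T: [ 1 -1 -2  0 -1 -1]
  M: [ 0  0  1  1  0  0]
  [T]: (-1)·-1+(2)·-2+(2)·0+(1)·-1+(1)·-1 = -5
  [M]: (-1)·0+(2)·1+(2)·1+(1)·0+(1)·0 = 4
⇒ T^-5 M^4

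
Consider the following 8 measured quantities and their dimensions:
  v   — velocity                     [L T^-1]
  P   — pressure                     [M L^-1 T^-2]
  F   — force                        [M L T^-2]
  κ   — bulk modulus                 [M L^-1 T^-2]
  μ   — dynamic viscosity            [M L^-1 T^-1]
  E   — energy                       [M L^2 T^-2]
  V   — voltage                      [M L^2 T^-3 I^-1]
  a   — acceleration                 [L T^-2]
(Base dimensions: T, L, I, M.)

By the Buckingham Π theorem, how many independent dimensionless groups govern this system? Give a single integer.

4

Exponent matrix [T,L,I,M] × [v,P,F,κ,μ,E,V,a]:
  T: [-1 -2 -2 -2 -1 -2 -3 -2]
  L: [ 1 -1  1 -1 -1  2  2  1]
  I: [ 0  0  0  0  0  0 -1  0]
  M: [ 0  1  1  1  1  1  1  0]
Row reduction gives pivot columns v,P,F,V; rank = 4
Π count = n − r = 8 − 4 = 4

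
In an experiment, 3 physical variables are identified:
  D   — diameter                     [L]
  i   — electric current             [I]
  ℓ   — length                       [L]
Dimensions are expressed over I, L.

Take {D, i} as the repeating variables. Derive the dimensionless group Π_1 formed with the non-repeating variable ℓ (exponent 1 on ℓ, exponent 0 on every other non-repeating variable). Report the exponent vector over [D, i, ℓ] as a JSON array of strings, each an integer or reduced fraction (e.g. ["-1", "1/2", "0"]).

Dimensional matrix (I×L by D×i×ℓ):
  I: [ 0  1  0]
  L: [ 1  0  1]
Row reduction gives pivot columns D,i; rank = 2
Pivot set = {D,i}, free = {ℓ}
RREF:
  r0: [   1    0    1]
  r1: [   0    1    0]
Fix exponent of ℓ at 1; solve each RREF row for its pivot's exponent:
  r0: exp(D) + (1)·1 = 0 ⇒ exp(D) = -1
  r1: exp(i) + (0)·1 = 0 ⇒ exp(i) = 0
Π_1 = D^-1 · ℓ

["-1", "0", "1"]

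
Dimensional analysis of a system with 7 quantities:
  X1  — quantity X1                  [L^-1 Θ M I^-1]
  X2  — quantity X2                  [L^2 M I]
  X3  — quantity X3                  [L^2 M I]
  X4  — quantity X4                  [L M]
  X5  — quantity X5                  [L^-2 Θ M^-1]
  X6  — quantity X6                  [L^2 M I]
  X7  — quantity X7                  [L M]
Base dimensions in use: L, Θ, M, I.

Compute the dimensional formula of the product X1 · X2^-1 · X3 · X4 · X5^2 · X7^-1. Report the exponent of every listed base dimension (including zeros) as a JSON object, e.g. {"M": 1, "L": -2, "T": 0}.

{"L": -5, "Θ": 3, "M": -1, "I": -1}

Exponent matrix [L,Θ,M,I] × [X1,X2,X3,X4,X5,X6,X7]:
  L: [-1  2  2  1 -2  2  1]
  Θ: [ 1  0  0  0  1  0  0]
  M: [ 1  1  1  1 -1  1  1]
  I: [-1  1  1  0  0  1  0]
  [L]: (1)·-1+(-1)·2+(1)·2+(1)·1+(2)·-2+(-1)·1 = -5
  [Θ]: (1)·1+(-1)·0+(1)·0+(1)·0+(2)·1+(-1)·0 = 3
  [M]: (1)·1+(-1)·1+(1)·1+(1)·1+(2)·-1+(-1)·1 = -1
  [I]: (1)·-1+(-1)·1+(1)·1+(1)·0+(2)·0+(-1)·0 = -1
⇒ L^-5 Θ^3 M^-1 I^-1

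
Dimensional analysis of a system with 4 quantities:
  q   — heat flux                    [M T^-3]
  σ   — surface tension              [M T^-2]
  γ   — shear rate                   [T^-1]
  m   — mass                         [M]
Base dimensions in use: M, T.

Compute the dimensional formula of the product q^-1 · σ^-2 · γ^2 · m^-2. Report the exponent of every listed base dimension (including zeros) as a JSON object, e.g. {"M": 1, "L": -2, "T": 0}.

{"M": -5, "T": 5}

Exponent matrix [M,T] × [q,σ,γ,m]:
  M: [ 1  1  0  1]
  T: [-3 -2 -1  0]
  [M]: (-1)·1+(-2)·1+(2)·0+(-2)·1 = -5
  [T]: (-1)·-3+(-2)·-2+(2)·-1+(-2)·0 = 5
⇒ M^-5 T^5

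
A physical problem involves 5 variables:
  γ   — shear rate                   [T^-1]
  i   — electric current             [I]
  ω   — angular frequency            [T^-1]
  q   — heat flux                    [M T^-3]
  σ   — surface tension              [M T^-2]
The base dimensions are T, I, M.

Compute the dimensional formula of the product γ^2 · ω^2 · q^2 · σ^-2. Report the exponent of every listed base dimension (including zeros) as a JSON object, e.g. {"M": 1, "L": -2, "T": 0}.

{"T": -6, "I": 0, "M": 0}

Write exponents as rows T,I,M / cols γ,i,ω,q,σ:
  T: [-1  0 -1 -3 -2]
  I: [ 0  1  0  0  0]
  M: [ 0  0  0  1  1]
  [T]: (2)·-1+(2)·-1+(2)·-3+(-2)·-2 = -6
  [I]: (2)·0+(2)·0+(2)·0+(-2)·0 = 0
  [M]: (2)·0+(2)·0+(2)·1+(-2)·1 = 0
⇒ T^-6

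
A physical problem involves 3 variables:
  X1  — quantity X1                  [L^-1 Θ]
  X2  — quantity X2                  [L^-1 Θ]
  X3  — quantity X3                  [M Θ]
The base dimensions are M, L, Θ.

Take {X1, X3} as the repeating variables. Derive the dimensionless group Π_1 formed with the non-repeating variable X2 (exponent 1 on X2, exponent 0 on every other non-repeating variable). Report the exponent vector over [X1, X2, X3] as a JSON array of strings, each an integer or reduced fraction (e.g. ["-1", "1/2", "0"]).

Write exponents as rows M,L,Θ / cols X1,X2,X3:
  M: [ 0  0  1]
  L: [-1 -1  0]
  Θ: [ 1  1  1]
RREF → pivots at {X1,X3} ⇒ r = 2
Repeat: X1,X3; free: X2
RREF:
  r0: [   1    1    0]
  r1: [   0    0    1]
  r2: [   0    0    0]
Fix exponent of X2 at 1; solve each RREF row for its pivot's exponent:
  r0: exp(X1) + (1)·1 = 0 ⇒ exp(X1) = -1
  r1: exp(X3) + (0)·1 = 0 ⇒ exp(X3) = 0
Π_1 = X1^-1 · X2

["-1", "1", "0"]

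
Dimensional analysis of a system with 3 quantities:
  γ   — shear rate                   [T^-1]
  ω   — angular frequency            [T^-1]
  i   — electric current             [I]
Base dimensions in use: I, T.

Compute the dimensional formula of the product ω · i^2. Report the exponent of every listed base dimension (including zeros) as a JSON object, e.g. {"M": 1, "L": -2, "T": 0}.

{"I": 2, "T": -1}

Dimensional matrix (I×T by γ×ω×i):
  I: [ 0  0  1]
  T: [-1 -1  0]
  [I]: (1)·0+(2)·1 = 2
  [T]: (1)·-1+(2)·0 = -1
⇒ I^2 T^-1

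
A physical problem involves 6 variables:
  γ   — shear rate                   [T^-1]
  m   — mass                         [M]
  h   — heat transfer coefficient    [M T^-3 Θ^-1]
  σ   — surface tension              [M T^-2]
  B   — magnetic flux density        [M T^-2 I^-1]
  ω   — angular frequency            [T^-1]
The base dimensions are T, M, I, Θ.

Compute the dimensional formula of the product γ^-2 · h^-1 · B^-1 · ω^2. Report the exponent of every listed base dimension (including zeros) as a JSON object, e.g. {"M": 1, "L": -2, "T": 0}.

Dimensional matrix (T×M×I×Θ by γ×m×h×σ×B×ω):
  T: [-1  0 -3 -2 -2 -1]
  M: [ 0  1  1  1  1  0]
  I: [ 0  0  0  0 -1  0]
  Θ: [ 0  0 -1  0  0  0]
  [T]: (-2)·-1+(-1)·-3+(-1)·-2+(2)·-1 = 5
  [M]: (-2)·0+(-1)·1+(-1)·1+(2)·0 = -2
  [I]: (-2)·0+(-1)·0+(-1)·-1+(2)·0 = 1
  [Θ]: (-2)·0+(-1)·-1+(-1)·0+(2)·0 = 1
⇒ T^5 M^-2 I Θ

{"T": 5, "M": -2, "I": 1, "Θ": 1}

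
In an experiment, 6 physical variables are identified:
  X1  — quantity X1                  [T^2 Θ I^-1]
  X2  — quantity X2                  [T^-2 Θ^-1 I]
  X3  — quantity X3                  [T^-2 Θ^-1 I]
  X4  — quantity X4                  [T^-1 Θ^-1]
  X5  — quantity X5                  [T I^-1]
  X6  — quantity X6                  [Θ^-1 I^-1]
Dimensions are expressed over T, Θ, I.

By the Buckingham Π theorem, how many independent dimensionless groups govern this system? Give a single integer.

Dimensional matrix (T×Θ×I by X1×X2×X3×X4×X5×X6):
  T: [ 2 -2 -2 -1  1  0]
  Θ: [ 1 -1 -1 -1  0 -1]
  I: [-1  1  1  0 -1 -1]
RREF → pivots at {X1,X4} ⇒ r = 2
Π count = n − r = 6 − 2 = 4

4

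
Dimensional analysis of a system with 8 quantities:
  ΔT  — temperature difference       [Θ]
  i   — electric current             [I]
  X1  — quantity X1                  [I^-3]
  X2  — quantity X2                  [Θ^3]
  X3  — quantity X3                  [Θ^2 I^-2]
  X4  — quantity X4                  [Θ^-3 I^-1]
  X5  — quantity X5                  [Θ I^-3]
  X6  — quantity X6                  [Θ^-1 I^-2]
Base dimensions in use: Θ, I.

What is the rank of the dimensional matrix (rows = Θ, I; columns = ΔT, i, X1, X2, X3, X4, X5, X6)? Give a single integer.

Exponent matrix [Θ,I] × [ΔT,i,X1,X2,X3,X4,X5,X6]:
  Θ: [ 1  0  0  3  2 -3  1 -1]
  I: [ 0  1 -3  0 -2 -1 -3 -2]
RREF → pivots at {ΔT,i} ⇒ r = 2

2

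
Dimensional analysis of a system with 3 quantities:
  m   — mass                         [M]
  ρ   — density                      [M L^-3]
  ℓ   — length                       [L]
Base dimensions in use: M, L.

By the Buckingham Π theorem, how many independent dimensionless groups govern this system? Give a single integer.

1

Dimensional matrix (M×L by m×ρ×ℓ):
  M: [ 1  1  0]
  L: [ 0 -3  1]
Row reduction gives pivot columns m,ρ; rank = 2
3 vars − rank 2 = 1 Π group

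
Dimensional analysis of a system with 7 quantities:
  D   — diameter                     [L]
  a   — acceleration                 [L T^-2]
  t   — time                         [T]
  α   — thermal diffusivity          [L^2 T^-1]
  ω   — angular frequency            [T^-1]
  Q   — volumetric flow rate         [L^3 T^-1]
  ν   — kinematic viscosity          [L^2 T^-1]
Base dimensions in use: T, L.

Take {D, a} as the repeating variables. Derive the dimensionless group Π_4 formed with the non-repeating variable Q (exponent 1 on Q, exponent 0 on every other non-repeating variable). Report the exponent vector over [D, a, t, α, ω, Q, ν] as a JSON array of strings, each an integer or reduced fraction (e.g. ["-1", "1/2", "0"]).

Exponent matrix [T,L] × [D,a,t,α,ω,Q,ν]:
  T: [ 0 -2  1 -1 -1 -1 -1]
  L: [ 1  1  0  2  0  3  2]
Echelon form has 2 nonzero rows (pivots: D,a)
Pivot set = {D,a}, free = {t,α,ω,Q,ν}
RREF:
  r0: [   1    0  1/2  3/2 -1/2  5/2  3/2]
  r1: [   0    1 -1/2  1/2  1/2  1/2  1/2]
Fix exponent of Q at 1, t at 0, α at 0, ω at 0, ν at 0; solve each RREF row for its pivot's exponent:
  r0: exp(D) + (5/2)·1 = 0 ⇒ exp(D) = -5/2
  r1: exp(a) + (1/2)·1 = 0 ⇒ exp(a) = -1/2
Π_4 = D^(-5/2) · a^(-1/2) · Q

["-5/2", "-1/2", "0", "0", "0", "1", "0"]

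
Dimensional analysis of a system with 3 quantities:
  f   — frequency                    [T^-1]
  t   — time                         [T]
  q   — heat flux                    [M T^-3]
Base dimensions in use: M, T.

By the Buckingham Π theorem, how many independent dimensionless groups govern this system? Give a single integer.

Write exponents as rows M,T / cols f,t,q:
  M: [ 0  0  1]
  T: [-1  1 -3]
Echelon form has 2 nonzero rows (pivots: f,q)
Π count = n − r = 3 − 2 = 1

1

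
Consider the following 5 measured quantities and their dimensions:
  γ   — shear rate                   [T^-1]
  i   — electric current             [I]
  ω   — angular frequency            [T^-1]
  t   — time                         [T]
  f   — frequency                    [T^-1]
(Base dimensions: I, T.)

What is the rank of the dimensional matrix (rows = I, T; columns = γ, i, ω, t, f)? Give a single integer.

Dimensional matrix (I×T by γ×i×ω×t×f):
  I: [ 0  1  0  0  0]
  T: [-1  0 -1  1 -1]
Echelon form has 2 nonzero rows (pivots: γ,i)

2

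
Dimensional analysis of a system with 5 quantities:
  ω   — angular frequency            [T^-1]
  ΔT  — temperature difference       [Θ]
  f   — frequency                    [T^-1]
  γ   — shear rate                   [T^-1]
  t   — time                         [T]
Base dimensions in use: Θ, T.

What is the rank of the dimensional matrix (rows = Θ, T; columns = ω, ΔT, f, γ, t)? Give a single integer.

2

Write exponents as rows Θ,T / cols ω,ΔT,f,γ,t:
  Θ: [ 0  1  0  0  0]
  T: [-1  0 -1 -1  1]
Row reduction gives pivot columns ω,ΔT; rank = 2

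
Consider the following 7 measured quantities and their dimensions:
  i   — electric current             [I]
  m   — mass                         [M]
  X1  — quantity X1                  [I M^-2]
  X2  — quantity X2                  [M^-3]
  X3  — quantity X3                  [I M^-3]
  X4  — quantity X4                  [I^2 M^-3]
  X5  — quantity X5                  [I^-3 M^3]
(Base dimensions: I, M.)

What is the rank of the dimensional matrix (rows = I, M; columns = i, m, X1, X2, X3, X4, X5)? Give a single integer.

Write exponents as rows I,M / cols i,m,X1,X2,X3,X4,X5:
  I: [ 1  0  1  0  1  2 -3]
  M: [ 0  1 -2 -3 -3 -3  3]
RREF → pivots at {i,m} ⇒ r = 2

2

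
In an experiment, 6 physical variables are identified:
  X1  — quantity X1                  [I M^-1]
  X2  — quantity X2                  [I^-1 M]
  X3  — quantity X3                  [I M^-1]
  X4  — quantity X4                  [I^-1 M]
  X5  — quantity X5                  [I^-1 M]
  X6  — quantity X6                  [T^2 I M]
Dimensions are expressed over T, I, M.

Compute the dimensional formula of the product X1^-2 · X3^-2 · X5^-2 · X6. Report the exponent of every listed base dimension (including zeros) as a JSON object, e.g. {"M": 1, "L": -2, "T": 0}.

{"T": 2, "I": -1, "M": 3}

Exponent matrix [T,I,M] × [X1,X2,X3,X4,X5,X6]:
  T: [ 0  0  0  0  0  2]
  I: [ 1 -1  1 -1 -1  1]
  M: [-1  1 -1  1  1  1]
  [T]: (-2)·0+(-2)·0+(-2)·0+(1)·2 = 2
  [I]: (-2)·1+(-2)·1+(-2)·-1+(1)·1 = -1
  [M]: (-2)·-1+(-2)·-1+(-2)·1+(1)·1 = 3
⇒ T^2 I^-1 M^3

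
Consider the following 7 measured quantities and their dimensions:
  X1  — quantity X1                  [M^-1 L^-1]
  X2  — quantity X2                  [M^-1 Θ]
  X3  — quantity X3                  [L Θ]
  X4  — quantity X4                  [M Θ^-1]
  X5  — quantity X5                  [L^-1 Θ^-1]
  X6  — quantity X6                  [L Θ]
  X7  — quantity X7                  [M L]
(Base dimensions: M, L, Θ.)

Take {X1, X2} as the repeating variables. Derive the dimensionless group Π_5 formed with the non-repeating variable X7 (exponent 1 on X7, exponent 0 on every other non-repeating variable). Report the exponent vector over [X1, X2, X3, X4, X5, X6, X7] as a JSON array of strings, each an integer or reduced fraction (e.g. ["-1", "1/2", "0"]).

Exponent matrix [M,L,Θ] × [X1,X2,X3,X4,X5,X6,X7]:
  M: [-1 -1  0  1  0  0  1]
  L: [-1  0  1  0 -1  1  1]
  Θ: [ 0  1  1 -1 -1  1  0]
Echelon form has 2 nonzero rows (pivots: X1,X2)
Repeat: X1,X2; free: X3,X4,X5,X6,X7
RREF:
  r0: [   1    0   -1    0    1   -1   -1]
  r1: [   0    1    1   -1   -1    1    0]
  r2: [   0    0    0    0    0    0    0]
Fix exponent of X7 at 1, X3 at 0, X4 at 0, X5 at 0, X6 at 0; solve each RREF row for its pivot's exponent:
  r0: exp(X1) + (-1)·1 = 0 ⇒ exp(X1) = 1
  r1: exp(X2) + (0)·1 = 0 ⇒ exp(X2) = 0
Π_5 = X1 · X7

["1", "0", "0", "0", "0", "0", "1"]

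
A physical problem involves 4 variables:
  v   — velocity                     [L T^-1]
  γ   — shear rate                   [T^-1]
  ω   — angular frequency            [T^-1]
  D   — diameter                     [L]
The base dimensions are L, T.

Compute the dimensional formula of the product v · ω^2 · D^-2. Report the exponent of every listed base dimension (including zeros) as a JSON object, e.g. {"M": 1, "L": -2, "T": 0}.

Exponent matrix [L,T] × [v,γ,ω,D]:
  L: [ 1  0  0  1]
  T: [-1 -1 -1  0]
  [L]: (1)·1+(2)·0+(-2)·1 = -1
  [T]: (1)·-1+(2)·-1+(-2)·0 = -3
⇒ L^-1 T^-3

{"L": -1, "T": -3}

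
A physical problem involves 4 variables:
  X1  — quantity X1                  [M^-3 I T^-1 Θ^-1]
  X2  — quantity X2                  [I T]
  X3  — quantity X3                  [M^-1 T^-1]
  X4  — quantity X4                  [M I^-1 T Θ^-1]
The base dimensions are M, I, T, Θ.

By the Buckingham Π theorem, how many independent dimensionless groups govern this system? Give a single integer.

1

Write exponents as rows M,I,T,Θ / cols X1,X2,X3,X4:
  M: [-3  0 -1  1]
  I: [ 1  1  0 -1]
  T: [-1  1 -1  1]
  Θ: [-1  0  0 -1]
Row reduction gives pivot columns X1,X2,X3; rank = 3
Π count = n − r = 4 − 3 = 1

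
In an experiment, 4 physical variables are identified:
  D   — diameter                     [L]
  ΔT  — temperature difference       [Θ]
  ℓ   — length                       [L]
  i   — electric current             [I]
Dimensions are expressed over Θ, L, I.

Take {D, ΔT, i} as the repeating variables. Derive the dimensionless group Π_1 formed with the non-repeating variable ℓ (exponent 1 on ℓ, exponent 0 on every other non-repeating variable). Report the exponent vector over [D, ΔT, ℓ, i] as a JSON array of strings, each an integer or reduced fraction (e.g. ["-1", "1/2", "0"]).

["-1", "0", "1", "0"]

Dimensional matrix (Θ×L×I by D×ΔT×ℓ×i):
  Θ: [ 0  1  0  0]
  L: [ 1  0  1  0]
  I: [ 0  0  0  1]
RREF → pivots at {D,ΔT,i} ⇒ r = 3
Pivot set = {D,ΔT,i}, free = {ℓ}
RREF:
  r0: [   1    0    1    0]
  r1: [   0    1    0    0]
  r2: [   0    0    0    1]
Fix exponent of ℓ at 1; solve each RREF row for its pivot's exponent:
  r0: exp(D) + (1)·1 = 0 ⇒ exp(D) = -1
  r1: exp(ΔT) + (0)·1 = 0 ⇒ exp(ΔT) = 0
  r2: exp(i) + (0)·1 = 0 ⇒ exp(i) = 0
Π_1 = D^-1 · ℓ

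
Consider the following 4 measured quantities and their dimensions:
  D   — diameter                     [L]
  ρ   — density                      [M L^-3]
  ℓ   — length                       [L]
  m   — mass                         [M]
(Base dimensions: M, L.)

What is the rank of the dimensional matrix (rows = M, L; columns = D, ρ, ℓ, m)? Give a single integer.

Dimensional matrix (M×L by D×ρ×ℓ×m):
  M: [ 0  1  0  1]
  L: [ 1 -3  1  0]
Echelon form has 2 nonzero rows (pivots: D,ρ)

2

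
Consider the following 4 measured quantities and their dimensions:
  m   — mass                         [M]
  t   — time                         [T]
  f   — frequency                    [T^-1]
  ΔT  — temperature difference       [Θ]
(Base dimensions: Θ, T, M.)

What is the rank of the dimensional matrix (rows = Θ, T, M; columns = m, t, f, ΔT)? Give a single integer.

Dimensional matrix (Θ×T×M by m×t×f×ΔT):
  Θ: [ 0  0  0  1]
  T: [ 0  1 -1  0]
  M: [ 1  0  0  0]
Row reduction gives pivot columns m,t,ΔT; rank = 3

3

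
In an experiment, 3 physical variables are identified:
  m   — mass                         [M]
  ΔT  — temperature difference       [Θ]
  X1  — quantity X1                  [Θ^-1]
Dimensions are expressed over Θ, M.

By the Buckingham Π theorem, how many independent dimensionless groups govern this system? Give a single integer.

Dimensional matrix (Θ×M by m×ΔT×X1):
  Θ: [ 0  1 -1]
  M: [ 1  0  0]
RREF → pivots at {m,ΔT} ⇒ r = 2
n=3, r=2 ⇒ 1 dimensionless group

1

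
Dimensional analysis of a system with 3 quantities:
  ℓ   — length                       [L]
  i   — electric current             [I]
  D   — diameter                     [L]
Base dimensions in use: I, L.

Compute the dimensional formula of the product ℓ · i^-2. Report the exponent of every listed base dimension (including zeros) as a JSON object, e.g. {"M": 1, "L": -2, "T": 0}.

Dimensional matrix (I×L by ℓ×i×D):
  I: [ 0  1  0]
  L: [ 1  0  1]
  [I]: (1)·0+(-2)·1 = -2
  [L]: (1)·1+(-2)·0 = 1
⇒ I^-2 L

{"I": -2, "L": 1}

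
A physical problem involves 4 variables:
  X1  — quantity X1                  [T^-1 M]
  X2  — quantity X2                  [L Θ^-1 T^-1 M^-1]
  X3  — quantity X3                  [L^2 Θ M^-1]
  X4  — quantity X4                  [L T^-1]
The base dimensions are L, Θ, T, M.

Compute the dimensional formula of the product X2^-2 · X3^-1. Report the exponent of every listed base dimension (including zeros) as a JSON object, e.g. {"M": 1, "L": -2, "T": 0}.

Dimensional matrix (L×Θ×T×M by X1×X2×X3×X4):
  L: [ 0  1  2  1]
  Θ: [ 0 -1  1  0]
  T: [-1 -1  0 -1]
  M: [ 1 -1 -1  0]
  [L]: (-2)·1+(-1)·2 = -4
  [Θ]: (-2)·-1+(-1)·1 = 1
  [T]: (-2)·-1+(-1)·0 = 2
  [M]: (-2)·-1+(-1)·-1 = 3
⇒ L^-4 Θ T^2 M^3

{"L": -4, "Θ": 1, "T": 2, "M": 3}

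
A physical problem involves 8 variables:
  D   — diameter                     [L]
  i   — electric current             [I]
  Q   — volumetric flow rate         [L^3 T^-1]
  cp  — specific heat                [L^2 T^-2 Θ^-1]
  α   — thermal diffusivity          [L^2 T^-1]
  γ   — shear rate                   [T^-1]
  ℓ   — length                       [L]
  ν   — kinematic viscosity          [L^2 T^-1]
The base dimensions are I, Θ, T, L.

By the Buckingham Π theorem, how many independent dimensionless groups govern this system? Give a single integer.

Exponent matrix [I,Θ,T,L] × [D,i,Q,cp,α,γ,ℓ,ν]:
  I: [ 0  1  0  0  0  0  0  0]
  Θ: [ 0  0  0 -1  0  0  0  0]
  T: [ 0  0 -1 -2 -1 -1  0 -1]
  L: [ 1  0  3  2  2  0  1  2]
RREF → pivots at {D,i,Q,cp} ⇒ r = 4
Π count = n − r = 8 − 4 = 4

4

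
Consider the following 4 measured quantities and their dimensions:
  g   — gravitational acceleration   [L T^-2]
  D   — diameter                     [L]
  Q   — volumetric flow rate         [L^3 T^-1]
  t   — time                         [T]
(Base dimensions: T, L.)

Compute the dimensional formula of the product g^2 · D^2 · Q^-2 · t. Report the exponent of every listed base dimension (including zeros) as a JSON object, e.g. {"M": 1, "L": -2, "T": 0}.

Dimensional matrix (T×L by g×D×Q×t):
  T: [-2  0 -1  1]
  L: [ 1  1  3  0]
  [T]: (2)·-2+(2)·0+(-2)·-1+(1)·1 = -1
  [L]: (2)·1+(2)·1+(-2)·3+(1)·0 = -2
⇒ T^-1 L^-2

{"T": -1, "L": -2}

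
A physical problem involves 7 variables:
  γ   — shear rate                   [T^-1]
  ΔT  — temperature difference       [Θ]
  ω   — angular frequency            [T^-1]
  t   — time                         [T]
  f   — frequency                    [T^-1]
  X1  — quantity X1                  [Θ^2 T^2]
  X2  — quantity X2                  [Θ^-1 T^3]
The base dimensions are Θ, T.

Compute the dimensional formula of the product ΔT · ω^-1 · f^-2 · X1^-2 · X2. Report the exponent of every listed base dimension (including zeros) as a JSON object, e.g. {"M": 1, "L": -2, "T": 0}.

{"Θ": -4, "T": 2}

Write exponents as rows Θ,T / cols γ,ΔT,ω,t,f,X1,X2:
  Θ: [ 0  1  0  0  0  2 -1]
  T: [-1  0 -1  1 -1  2  3]
  [Θ]: (1)·1+(-1)·0+(-2)·0+(-2)·2+(1)·-1 = -4
  [T]: (1)·0+(-1)·-1+(-2)·-1+(-2)·2+(1)·3 = 2
⇒ Θ^-4 T^2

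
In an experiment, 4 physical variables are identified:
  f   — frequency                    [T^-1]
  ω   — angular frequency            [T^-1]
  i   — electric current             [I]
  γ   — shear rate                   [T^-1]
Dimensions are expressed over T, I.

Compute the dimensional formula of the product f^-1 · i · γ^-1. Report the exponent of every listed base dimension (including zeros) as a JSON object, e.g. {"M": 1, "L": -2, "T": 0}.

Exponent matrix [T,I] × [f,ω,i,γ]:
  T: [-1 -1  0 -1]
  I: [ 0  0  1  0]
  [T]: (-1)·-1+(1)·0+(-1)·-1 = 2
  [I]: (-1)·0+(1)·1+(-1)·0 = 1
⇒ T^2 I

{"T": 2, "I": 1}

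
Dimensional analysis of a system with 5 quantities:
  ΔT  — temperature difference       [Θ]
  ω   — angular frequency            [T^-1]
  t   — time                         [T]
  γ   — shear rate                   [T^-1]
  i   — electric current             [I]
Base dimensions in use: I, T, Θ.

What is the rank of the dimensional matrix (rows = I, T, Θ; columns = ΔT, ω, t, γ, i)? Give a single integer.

Dimensional matrix (I×T×Θ by ΔT×ω×t×γ×i):
  I: [ 0  0  0  0  1]
  T: [ 0 -1  1 -1  0]
  Θ: [ 1  0  0  0  0]
Row reduction gives pivot columns ΔT,ω,i; rank = 3

3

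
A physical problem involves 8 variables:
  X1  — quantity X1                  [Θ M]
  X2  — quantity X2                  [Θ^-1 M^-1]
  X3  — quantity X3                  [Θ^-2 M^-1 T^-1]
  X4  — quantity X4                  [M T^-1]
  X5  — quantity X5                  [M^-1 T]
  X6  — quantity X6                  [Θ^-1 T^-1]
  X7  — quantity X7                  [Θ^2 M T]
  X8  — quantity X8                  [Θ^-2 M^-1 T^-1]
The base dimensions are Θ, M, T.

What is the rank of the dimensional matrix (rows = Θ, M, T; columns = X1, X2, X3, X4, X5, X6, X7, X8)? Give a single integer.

Dimensional matrix (Θ×M×T by X1×X2×X3×X4×X5×X6×X7×X8):
  Θ: [ 1 -1 -2  0  0 -1  2 -2]
  M: [ 1 -1 -1  1 -1  0  1 -1]
  T: [ 0  0 -1 -1  1 -1  1 -1]
Row reduction gives pivot columns X1,X3; rank = 2

2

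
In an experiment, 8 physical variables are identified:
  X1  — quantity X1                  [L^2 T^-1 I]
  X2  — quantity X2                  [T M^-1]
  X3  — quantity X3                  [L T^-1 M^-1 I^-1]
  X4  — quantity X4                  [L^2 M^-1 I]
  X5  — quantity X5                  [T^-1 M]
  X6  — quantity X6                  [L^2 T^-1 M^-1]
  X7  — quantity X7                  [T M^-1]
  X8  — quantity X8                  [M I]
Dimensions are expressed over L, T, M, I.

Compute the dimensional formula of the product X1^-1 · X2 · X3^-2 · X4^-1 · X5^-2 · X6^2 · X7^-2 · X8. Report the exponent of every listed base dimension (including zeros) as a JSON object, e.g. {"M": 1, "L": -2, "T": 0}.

Dimensional matrix (L×T×M×I by X1×X2×X3×X4×X5×X6×X7×X8):
  L: [ 2  0  1  2  0  2  0  0]
  T: [-1  1 -1  0 -1 -1  1  0]
  M: [ 0 -1 -1 -1  1 -1 -1  1]
  I: [ 1  0 -1  1  0  0  0  1]
  [L]: (-1)·2+(1)·0+(-2)·1+(-1)·2+(-2)·0+(2)·2+(-2)·0+(1)·0 = -2
  [T]: (-1)·-1+(1)·1+(-2)·-1+(-1)·0+(-2)·-1+(2)·-1+(-2)·1+(1)·0 = 2
  [M]: (-1)·0+(1)·-1+(-2)·-1+(-1)·-1+(-2)·1+(2)·-1+(-2)·-1+(1)·1 = 1
  [I]: (-1)·1+(1)·0+(-2)·-1+(-1)·1+(-2)·0+(2)·0+(-2)·0+(1)·1 = 1
⇒ L^-2 T^2 M I

{"L": -2, "T": 2, "M": 1, "I": 1}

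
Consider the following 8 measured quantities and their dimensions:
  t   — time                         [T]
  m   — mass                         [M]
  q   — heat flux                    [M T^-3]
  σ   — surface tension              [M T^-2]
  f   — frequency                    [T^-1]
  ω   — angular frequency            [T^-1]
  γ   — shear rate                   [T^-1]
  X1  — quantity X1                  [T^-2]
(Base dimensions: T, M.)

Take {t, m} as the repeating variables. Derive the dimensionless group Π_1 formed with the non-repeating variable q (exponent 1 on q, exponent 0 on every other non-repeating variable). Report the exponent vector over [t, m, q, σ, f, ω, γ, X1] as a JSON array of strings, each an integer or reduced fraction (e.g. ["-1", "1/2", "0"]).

["3", "-1", "1", "0", "0", "0", "0", "0"]

Dimensional matrix (T×M by t×m×q×σ×f×ω×γ×X1):
  T: [ 1  0 -3 -2 -1 -1 -1 -2]
  M: [ 0  1  1  1  0  0  0  0]
RREF → pivots at {t,m} ⇒ r = 2
Repeat: t,m; free: q,σ,f,ω,γ,X1
RREF:
  r0: [   1    0   -3   -2   -1   -1   -1   -2]
  r1: [   0    1    1    1    0    0    0    0]
Fix exponent of q at 1, σ at 0, f at 0, ω at 0, γ at 0, X1 at 0; solve each RREF row for its pivot's exponent:
  r0: exp(t) + (-3)·1 = 0 ⇒ exp(t) = 3
  r1: exp(m) + (1)·1 = 0 ⇒ exp(m) = -1
Π_1 = t^3 · m^-1 · q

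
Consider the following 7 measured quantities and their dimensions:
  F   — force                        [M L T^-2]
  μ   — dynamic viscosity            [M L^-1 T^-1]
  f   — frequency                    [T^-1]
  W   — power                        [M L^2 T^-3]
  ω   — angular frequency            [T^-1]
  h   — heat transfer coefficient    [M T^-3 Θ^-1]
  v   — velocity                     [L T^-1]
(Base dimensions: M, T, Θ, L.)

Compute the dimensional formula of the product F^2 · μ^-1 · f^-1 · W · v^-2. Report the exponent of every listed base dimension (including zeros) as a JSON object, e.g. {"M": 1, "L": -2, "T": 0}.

{"M": 2, "T": -3, "Θ": 0, "L": 3}

Write exponents as rows M,T,Θ,L / cols F,μ,f,W,ω,h,v:
  M: [ 1  1  0  1  0  1  0]
  T: [-2 -1 -1 -3 -1 -3 -1]
  Θ: [ 0  0  0  0  0 -1  0]
  L: [ 1 -1  0  2  0  0  1]
  [M]: (2)·1+(-1)·1+(-1)·0+(1)·1+(-2)·0 = 2
  [T]: (2)·-2+(-1)·-1+(-1)·-1+(1)·-3+(-2)·-1 = -3
  [Θ]: (2)·0+(-1)·0+(-1)·0+(1)·0+(-2)·0 = 0
  [L]: (2)·1+(-1)·-1+(-1)·0+(1)·2+(-2)·1 = 3
⇒ M^2 T^-3 L^3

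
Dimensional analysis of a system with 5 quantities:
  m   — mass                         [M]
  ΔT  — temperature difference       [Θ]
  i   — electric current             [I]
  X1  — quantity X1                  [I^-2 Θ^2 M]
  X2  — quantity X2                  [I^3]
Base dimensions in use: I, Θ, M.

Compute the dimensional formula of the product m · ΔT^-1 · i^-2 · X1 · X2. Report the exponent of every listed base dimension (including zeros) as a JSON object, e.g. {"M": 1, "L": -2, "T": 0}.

{"I": -1, "Θ": 1, "M": 2}

Write exponents as rows I,Θ,M / cols m,ΔT,i,X1,X2:
  I: [ 0  0  1 -2  3]
  Θ: [ 0  1  0  2  0]
  M: [ 1  0  0  1  0]
  [I]: (1)·0+(-1)·0+(-2)·1+(1)·-2+(1)·3 = -1
  [Θ]: (1)·0+(-1)·1+(-2)·0+(1)·2+(1)·0 = 1
  [M]: (1)·1+(-1)·0+(-2)·0+(1)·1+(1)·0 = 2
⇒ I^-1 Θ M^2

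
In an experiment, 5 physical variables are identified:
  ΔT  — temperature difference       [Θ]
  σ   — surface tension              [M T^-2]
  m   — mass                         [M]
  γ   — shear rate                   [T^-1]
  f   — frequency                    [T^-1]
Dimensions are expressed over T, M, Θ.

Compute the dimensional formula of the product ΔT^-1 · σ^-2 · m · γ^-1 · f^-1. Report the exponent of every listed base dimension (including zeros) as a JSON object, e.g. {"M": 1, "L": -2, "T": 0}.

Dimensional matrix (T×M×Θ by ΔT×σ×m×γ×f):
  T: [ 0 -2  0 -1 -1]
  M: [ 0  1  1  0  0]
  Θ: [ 1  0  0  0  0]
  [T]: (-1)·0+(-2)·-2+(1)·0+(-1)·-1+(-1)·-1 = 6
  [M]: (-1)·0+(-2)·1+(1)·1+(-1)·0+(-1)·0 = -1
  [Θ]: (-1)·1+(-2)·0+(1)·0+(-1)·0+(-1)·0 = -1
⇒ T^6 M^-1 Θ^-1

{"T": 6, "M": -1, "Θ": -1}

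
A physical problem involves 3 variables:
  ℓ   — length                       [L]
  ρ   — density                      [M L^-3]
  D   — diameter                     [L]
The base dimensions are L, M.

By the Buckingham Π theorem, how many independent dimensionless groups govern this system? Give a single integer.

1

Dimensional matrix (L×M by ℓ×ρ×D):
  L: [ 1 -3  1]
  M: [ 0  1  0]
Echelon form has 2 nonzero rows (pivots: ℓ,ρ)
n=3, r=2 ⇒ 1 dimensionless group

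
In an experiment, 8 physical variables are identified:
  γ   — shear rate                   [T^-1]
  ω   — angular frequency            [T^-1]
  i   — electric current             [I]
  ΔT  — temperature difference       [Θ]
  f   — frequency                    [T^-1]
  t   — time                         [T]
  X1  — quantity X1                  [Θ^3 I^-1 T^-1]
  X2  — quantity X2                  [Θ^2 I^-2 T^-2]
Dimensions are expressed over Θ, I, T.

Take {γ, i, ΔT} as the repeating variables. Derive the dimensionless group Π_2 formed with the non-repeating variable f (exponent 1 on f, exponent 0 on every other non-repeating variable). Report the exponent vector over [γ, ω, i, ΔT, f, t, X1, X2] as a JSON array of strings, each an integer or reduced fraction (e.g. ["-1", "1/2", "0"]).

["-1", "0", "0", "0", "1", "0", "0", "0"]

Exponent matrix [Θ,I,T] × [γ,ω,i,ΔT,f,t,X1,X2]:
  Θ: [ 0  0  0  1  0  0  3  2]
  I: [ 0  0  1  0  0  0 -1 -2]
  T: [-1 -1  0  0 -1  1 -1 -2]
RREF → pivots at {γ,i,ΔT} ⇒ r = 3
Pivot set = {γ,i,ΔT}, free = {ω,f,t,X1,X2}
RREF:
  r0: [   1    1    0    0    1   -1    1    2]
  r1: [   0    0    1    0    0    0   -1   -2]
  r2: [   0    0    0    1    0    0    3    2]
Fix exponent of f at 1, ω at 0, t at 0, X1 at 0, X2 at 0; solve each RREF row for its pivot's exponent:
  r0: exp(γ) + (1)·1 = 0 ⇒ exp(γ) = -1
  r1: exp(i) + (0)·1 = 0 ⇒ exp(i) = 0
  r2: exp(ΔT) + (0)·1 = 0 ⇒ exp(ΔT) = 0
Π_2 = γ^-1 · f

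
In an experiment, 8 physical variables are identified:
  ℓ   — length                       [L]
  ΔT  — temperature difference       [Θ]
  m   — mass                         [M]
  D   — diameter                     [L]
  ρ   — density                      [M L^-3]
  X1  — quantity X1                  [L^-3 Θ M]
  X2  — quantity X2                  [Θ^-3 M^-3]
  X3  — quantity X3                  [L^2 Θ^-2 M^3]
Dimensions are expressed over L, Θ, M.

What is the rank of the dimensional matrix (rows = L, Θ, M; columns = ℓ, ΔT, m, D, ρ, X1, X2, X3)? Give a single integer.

Dimensional matrix (L×Θ×M by ℓ×ΔT×m×D×ρ×X1×X2×X3):
  L: [ 1  0  0  1 -3 -3  0  2]
  Θ: [ 0  1  0  0  0  1 -3 -2]
  M: [ 0  0  1  0  1  1 -3  3]
Echelon form has 3 nonzero rows (pivots: ℓ,ΔT,m)

3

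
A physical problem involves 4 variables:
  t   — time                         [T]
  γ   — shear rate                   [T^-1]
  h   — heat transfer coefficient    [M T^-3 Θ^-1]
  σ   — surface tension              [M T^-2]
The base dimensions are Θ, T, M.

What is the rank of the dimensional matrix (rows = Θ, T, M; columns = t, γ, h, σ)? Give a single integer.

3

Write exponents as rows Θ,T,M / cols t,γ,h,σ:
  Θ: [ 0  0 -1  0]
  T: [ 1 -1 -3 -2]
  M: [ 0  0  1  1]
RREF → pivots at {t,h,σ} ⇒ r = 3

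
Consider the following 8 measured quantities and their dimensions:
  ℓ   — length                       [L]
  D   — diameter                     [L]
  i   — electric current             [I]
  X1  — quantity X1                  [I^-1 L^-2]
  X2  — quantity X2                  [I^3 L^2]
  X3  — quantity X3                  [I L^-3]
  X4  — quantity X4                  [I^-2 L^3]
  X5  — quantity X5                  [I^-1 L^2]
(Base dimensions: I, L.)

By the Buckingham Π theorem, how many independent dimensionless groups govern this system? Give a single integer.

Dimensional matrix (I×L by ℓ×D×i×X1×X2×X3×X4×X5):
  I: [ 0  0  1 -1  3  1 -2 -1]
  L: [ 1  1  0 -2  2 -3  3  2]
Echelon form has 2 nonzero rows (pivots: ℓ,i)
8 vars − rank 2 = 6 Π groups

6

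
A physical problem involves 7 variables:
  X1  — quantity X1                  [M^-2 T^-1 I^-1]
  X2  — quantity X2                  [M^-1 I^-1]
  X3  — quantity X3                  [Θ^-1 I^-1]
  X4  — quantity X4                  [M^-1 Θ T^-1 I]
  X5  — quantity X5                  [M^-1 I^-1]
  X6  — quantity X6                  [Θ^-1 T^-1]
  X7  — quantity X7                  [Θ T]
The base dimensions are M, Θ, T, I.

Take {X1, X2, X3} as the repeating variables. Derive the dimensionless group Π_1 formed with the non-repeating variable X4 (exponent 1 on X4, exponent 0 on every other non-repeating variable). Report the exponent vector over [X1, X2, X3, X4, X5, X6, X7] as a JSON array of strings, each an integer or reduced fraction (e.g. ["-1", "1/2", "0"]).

["-1", "1", "1", "1", "0", "0", "0"]

Dimensional matrix (M×Θ×T×I by X1×X2×X3×X4×X5×X6×X7):
  M: [-2 -1  0 -1 -1  0  0]
  Θ: [ 0  0 -1  1  0 -1  1]
  T: [-1  0  0 -1  0 -1  1]
  I: [-1 -1 -1  1 -1  0  0]
RREF → pivots at {X1,X2,X3} ⇒ r = 3
Pivot set = {X1,X2,X3}, free = {X4,X5,X6,X7}
RREF:
  r0: [   1    0    0    1    0    1   -1]
  r1: [   0    1    0   -1    1   -2    2]
  r2: [   0    0    1   -1    0    1   -1]
  r3: [   0    0    0    0    0    0    0]
Fix exponent of X4 at 1, X5 at 0, X6 at 0, X7 at 0; solve each RREF row for its pivot's exponent:
  r0: exp(X1) + (1)·1 = 0 ⇒ exp(X1) = -1
  r1: exp(X2) + (-1)·1 = 0 ⇒ exp(X2) = 1
  r2: exp(X3) + (-1)·1 = 0 ⇒ exp(X3) = 1
Π_1 = X1^-1 · X2 · X3 · X4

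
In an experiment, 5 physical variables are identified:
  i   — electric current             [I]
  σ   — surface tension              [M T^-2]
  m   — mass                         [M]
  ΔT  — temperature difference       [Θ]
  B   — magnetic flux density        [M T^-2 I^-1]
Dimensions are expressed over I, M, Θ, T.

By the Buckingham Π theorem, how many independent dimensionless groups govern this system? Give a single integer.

Write exponents as rows I,M,Θ,T / cols i,σ,m,ΔT,B:
  I: [ 1  0  0  0 -1]
  M: [ 0  1  1  0  1]
  Θ: [ 0  0  0  1  0]
  T: [ 0 -2  0  0 -2]
RREF → pivots at {i,σ,m,ΔT} ⇒ r = 4
5 vars − rank 4 = 1 Π group

1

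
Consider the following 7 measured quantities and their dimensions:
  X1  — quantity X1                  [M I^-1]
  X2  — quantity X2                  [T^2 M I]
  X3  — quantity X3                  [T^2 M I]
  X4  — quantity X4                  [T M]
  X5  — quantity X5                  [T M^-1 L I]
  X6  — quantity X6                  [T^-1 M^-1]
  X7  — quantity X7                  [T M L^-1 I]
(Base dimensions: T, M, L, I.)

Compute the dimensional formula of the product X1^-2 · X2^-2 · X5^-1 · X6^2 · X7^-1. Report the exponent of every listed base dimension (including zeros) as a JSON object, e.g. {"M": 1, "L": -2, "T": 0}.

{"T": -8, "M": -6, "L": 0, "I": -2}

Dimensional matrix (T×M×L×I by X1×X2×X3×X4×X5×X6×X7):
  T: [ 0  2  2  1  1 -1  1]
  M: [ 1  1  1  1 -1 -1  1]
  L: [ 0  0  0  0  1  0 -1]
  I: [-1  1  1  0  1  0  1]
  [T]: (-2)·0+(-2)·2+(-1)·1+(2)·-1+(-1)·1 = -8
  [M]: (-2)·1+(-2)·1+(-1)·-1+(2)·-1+(-1)·1 = -6
  [L]: (-2)·0+(-2)·0+(-1)·1+(2)·0+(-1)·-1 = 0
  [I]: (-2)·-1+(-2)·1+(-1)·1+(2)·0+(-1)·1 = -2
⇒ T^-8 M^-6 I^-2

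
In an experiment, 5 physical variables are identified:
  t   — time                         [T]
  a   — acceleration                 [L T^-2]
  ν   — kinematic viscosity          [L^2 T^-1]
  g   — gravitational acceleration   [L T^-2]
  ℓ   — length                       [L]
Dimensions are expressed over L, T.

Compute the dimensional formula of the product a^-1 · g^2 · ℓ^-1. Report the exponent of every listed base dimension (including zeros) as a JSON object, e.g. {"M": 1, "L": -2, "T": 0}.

{"L": 0, "T": -2}

Exponent matrix [L,T] × [t,a,ν,g,ℓ]:
  L: [ 0  1  2  1  1]
  T: [ 1 -2 -1 -2  0]
  [L]: (-1)·1+(2)·1+(-1)·1 = 0
  [T]: (-1)·-2+(2)·-2+(-1)·0 = -2
⇒ T^-2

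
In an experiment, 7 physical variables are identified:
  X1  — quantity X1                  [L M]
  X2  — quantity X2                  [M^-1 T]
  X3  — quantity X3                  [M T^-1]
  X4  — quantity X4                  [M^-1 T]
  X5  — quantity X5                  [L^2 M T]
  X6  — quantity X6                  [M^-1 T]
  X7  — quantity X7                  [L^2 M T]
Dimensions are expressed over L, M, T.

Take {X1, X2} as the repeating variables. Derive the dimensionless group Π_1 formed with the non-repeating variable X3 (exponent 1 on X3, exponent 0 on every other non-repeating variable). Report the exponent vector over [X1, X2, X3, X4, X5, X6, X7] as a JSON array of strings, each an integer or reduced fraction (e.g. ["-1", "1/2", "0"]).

Dimensional matrix (L×M×T by X1×X2×X3×X4×X5×X6×X7):
  L: [ 1  0  0  0  2  0  2]
  M: [ 1 -1  1 -1  1 -1  1]
  T: [ 0  1 -1  1  1  1  1]
Row reduction gives pivot columns X1,X2; rank = 2
Pivot set = {X1,X2}, free = {X3,X4,X5,X6,X7}
RREF:
  r0: [   1    0    0    0    2    0    2]
  r1: [   0    1   -1    1    1    1    1]
  r2: [   0    0    0    0    0    0    0]
Fix exponent of X3 at 1, X4 at 0, X5 at 0, X6 at 0, X7 at 0; solve each RREF row for its pivot's exponent:
  r0: exp(X1) + (0)·1 = 0 ⇒ exp(X1) = 0
  r1: exp(X2) + (-1)·1 = 0 ⇒ exp(X2) = 1
Π_1 = X2 · X3

["0", "1", "1", "0", "0", "0", "0"]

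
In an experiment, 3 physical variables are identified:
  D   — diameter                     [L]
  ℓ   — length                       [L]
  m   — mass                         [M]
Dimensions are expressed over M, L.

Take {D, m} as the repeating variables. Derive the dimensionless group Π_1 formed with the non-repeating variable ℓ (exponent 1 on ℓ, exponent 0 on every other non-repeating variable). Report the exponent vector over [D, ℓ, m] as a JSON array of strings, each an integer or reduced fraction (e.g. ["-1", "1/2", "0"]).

Dimensional matrix (M×L by D×ℓ×m):
  M: [ 0  0  1]
  L: [ 1  1  0]
Row reduction gives pivot columns D,m; rank = 2
Pivot set = {D,m}, free = {ℓ}
RREF:
  r0: [   1    1    0]
  r1: [   0    0    1]
Fix exponent of ℓ at 1; solve each RREF row for its pivot's exponent:
  r0: exp(D) + (1)·1 = 0 ⇒ exp(D) = -1
  r1: exp(m) + (0)·1 = 0 ⇒ exp(m) = 0
Π_1 = D^-1 · ℓ

["-1", "1", "0"]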